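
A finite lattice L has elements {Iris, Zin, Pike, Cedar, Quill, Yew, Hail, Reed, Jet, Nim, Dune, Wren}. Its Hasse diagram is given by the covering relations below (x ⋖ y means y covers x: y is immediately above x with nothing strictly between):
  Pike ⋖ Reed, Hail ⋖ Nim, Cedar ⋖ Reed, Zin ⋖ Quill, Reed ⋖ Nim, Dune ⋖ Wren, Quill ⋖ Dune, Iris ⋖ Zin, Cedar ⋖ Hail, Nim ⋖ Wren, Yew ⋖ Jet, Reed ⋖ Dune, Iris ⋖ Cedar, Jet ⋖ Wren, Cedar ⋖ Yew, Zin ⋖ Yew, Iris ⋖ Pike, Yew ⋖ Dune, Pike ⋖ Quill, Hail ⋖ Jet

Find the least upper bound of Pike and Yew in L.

Dune

Common upper bounds of {Pike, Yew}: Dune, Wren.
The least among these is Dune.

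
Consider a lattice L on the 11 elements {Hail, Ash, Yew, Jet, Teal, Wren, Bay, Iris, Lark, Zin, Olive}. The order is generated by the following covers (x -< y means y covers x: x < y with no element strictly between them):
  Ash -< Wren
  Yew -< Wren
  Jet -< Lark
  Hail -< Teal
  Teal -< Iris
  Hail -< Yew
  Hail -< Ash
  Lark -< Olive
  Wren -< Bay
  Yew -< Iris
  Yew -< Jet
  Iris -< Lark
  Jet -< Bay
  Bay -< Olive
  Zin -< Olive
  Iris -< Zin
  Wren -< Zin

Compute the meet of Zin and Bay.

Wren

Common lower bounds of {Zin, Bay}: Ash, Hail, Wren, Yew.
The greatest among these is Wren.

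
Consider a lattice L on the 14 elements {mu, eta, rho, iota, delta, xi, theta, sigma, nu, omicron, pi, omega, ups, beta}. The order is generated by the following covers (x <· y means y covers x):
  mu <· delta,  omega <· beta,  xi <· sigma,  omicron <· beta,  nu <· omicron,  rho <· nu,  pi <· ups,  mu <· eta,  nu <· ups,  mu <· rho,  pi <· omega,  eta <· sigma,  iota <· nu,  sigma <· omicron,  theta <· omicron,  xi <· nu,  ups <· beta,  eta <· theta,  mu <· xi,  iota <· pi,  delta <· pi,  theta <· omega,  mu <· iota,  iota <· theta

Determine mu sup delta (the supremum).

Common upper bounds of {mu, delta}: beta, delta, omega, pi, ups.
The least among these is delta.

delta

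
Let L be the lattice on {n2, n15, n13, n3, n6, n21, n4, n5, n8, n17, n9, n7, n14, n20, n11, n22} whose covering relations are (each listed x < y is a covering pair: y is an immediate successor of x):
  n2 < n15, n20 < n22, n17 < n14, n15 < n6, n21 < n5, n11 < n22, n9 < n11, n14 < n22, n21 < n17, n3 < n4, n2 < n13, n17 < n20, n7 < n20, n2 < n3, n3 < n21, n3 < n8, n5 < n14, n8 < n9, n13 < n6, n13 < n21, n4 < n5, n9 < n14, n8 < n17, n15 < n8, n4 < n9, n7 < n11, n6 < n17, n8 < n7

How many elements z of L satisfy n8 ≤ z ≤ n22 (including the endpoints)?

The interval [n8, n22] = {n11, n14, n17, n20, n22, n7, n8, n9}, which has 8 elements.

8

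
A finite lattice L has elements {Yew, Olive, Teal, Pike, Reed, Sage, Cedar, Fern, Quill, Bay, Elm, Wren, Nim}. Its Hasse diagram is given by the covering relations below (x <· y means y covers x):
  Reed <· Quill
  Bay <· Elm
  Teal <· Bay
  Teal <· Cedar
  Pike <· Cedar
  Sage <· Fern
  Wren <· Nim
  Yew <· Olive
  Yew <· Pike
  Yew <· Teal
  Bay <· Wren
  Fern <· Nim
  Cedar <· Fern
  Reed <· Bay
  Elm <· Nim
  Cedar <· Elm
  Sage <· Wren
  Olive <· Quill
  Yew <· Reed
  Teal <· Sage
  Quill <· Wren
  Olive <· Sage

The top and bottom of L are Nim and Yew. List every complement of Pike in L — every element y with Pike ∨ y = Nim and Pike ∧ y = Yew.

Quill, Wren

Need y with Pike ∨ y = Nim and Pike ∧ y = Yew.
Checking each element gives: Quill, Wren.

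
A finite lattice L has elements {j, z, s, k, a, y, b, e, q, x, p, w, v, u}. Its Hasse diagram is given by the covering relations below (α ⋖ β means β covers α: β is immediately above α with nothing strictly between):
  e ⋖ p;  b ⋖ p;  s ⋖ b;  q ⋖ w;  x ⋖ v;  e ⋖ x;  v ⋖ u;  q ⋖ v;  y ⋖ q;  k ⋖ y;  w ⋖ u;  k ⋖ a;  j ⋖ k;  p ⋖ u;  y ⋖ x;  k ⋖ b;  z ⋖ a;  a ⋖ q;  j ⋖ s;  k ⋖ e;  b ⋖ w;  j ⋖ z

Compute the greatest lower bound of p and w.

b

Common lower bounds of {p, w}: b, j, k, s.
The greatest among these is b.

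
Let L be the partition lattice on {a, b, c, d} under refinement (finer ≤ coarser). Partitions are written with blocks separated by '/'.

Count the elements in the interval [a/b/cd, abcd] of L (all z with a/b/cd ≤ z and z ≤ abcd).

5

The interval [a/b/cd, abcd] = {a/b/cd, a/bcd, ab/cd, abcd, acd/b}, which has 5 elements.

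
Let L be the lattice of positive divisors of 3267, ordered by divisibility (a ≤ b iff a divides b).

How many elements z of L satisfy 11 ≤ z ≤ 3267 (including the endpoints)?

8

The interval [11, 3267] = {1089, 11, 121, 297, 3267, 33, 363, 99}, which has 8 elements.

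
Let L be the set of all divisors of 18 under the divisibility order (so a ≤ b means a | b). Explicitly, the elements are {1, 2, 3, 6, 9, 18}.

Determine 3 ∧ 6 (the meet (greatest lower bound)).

3

In the divisibility order, the meet is the greatest common divisor: gcd(3, 6) = 3.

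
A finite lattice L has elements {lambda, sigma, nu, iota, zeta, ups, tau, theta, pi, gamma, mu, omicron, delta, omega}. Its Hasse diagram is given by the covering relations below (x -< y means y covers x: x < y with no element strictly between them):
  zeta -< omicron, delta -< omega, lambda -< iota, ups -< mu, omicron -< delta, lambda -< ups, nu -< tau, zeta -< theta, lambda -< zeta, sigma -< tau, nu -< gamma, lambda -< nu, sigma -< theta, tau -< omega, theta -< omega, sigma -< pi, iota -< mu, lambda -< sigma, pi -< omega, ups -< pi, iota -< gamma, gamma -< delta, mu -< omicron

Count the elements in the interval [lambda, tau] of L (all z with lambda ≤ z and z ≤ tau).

The interval [lambda, tau] = {lambda, nu, sigma, tau}, which has 4 elements.

4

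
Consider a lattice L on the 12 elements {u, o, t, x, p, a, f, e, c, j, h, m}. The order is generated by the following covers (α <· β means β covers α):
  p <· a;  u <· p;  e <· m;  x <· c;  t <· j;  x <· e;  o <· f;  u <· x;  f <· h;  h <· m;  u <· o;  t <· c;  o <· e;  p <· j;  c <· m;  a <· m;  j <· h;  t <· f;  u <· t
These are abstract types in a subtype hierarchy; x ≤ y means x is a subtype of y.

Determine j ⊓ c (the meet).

Common lower bounds of {j, c}: t, u.
The greatest among these is t.

t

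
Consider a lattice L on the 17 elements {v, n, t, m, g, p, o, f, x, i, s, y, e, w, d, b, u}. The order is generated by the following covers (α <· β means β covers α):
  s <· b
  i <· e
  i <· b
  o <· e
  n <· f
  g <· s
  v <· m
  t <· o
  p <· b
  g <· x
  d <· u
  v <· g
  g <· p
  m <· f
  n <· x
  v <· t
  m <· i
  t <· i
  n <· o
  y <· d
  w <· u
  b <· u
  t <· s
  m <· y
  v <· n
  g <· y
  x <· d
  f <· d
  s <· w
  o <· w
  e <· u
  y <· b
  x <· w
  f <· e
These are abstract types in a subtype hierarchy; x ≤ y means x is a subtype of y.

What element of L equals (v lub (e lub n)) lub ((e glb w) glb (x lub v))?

e

e ∨ n = e
v ∨ e = e
e ∧ w = o
x ∨ v = x
o ∧ x = n
e ∨ n = e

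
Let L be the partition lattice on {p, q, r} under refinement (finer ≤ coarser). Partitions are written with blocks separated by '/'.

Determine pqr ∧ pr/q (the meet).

Common lower bounds of {pqr, pr/q}: p/q/r, pr/q.
The greatest among these is pr/q.

pr/q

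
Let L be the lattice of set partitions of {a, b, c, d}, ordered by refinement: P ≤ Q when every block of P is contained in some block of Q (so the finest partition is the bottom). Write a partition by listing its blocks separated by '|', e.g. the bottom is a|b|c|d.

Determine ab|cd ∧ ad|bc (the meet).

Common lower bounds of {ab|cd, ad|bc}: a|b|c|d.
The greatest among these is a|b|c|d.

a|b|c|d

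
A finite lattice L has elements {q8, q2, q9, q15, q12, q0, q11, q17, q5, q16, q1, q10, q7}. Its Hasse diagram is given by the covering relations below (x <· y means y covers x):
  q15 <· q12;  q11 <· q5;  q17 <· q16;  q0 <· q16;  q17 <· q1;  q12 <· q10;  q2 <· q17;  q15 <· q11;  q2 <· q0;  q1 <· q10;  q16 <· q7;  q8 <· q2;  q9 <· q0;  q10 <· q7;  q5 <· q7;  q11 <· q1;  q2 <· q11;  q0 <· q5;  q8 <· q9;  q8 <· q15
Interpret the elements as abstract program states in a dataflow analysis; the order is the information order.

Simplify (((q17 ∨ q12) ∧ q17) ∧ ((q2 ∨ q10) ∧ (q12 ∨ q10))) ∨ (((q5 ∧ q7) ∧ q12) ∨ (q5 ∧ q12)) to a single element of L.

q1

q17 ∨ q12 = q10
q10 ∧ q17 = q17
q2 ∨ q10 = q10
q12 ∨ q10 = q10
q10 ∧ q10 = q10
q17 ∧ q10 = q17
q5 ∧ q7 = q5
q5 ∧ q12 = q15
q5 ∧ q12 = q15
q15 ∨ q15 = q15
q17 ∨ q15 = q1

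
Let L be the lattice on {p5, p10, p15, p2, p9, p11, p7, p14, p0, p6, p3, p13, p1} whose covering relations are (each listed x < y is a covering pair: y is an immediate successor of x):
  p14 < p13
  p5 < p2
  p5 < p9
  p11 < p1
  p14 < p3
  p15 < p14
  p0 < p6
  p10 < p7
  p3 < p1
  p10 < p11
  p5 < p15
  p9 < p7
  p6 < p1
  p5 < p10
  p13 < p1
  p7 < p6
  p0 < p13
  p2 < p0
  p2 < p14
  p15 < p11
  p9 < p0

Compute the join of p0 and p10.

p6

Common upper bounds of {p0, p10}: p1, p6.
The least among these is p6.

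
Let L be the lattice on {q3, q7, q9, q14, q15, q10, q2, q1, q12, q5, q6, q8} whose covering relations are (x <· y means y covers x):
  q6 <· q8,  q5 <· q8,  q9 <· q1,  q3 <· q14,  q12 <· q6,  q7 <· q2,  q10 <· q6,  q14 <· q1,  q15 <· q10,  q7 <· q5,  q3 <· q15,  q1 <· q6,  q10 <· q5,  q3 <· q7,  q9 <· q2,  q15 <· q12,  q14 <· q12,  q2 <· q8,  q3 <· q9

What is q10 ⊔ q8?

Common upper bounds of {q10, q8}: q8.
The least among these is q8.

q8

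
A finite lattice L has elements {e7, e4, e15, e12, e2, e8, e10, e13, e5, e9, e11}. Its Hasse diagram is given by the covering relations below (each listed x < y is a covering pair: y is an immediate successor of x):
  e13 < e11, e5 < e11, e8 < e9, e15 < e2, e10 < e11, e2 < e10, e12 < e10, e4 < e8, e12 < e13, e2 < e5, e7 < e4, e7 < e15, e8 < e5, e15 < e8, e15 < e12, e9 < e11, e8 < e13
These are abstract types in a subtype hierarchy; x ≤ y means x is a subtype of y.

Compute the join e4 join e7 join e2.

e5

Common upper bounds of {e4, e7, e2}: e11, e5.
The least among these is e5.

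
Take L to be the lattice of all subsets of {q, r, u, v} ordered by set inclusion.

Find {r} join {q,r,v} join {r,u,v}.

Common upper bounds of {{r}, {q,r,v}, {r,u,v}}: {q,r,u,v}.
The least among these is {q,r,u,v}.

{q,r,u,v}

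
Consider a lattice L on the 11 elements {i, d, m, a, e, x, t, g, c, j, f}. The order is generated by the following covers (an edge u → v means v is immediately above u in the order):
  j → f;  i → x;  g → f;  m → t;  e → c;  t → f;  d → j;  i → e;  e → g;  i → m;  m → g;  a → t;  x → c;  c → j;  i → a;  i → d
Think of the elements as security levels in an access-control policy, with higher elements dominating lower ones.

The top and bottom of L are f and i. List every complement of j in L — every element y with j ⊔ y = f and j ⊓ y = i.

a, m, t

Need y with j ∨ y = f and j ∧ y = i.
Checking each element gives: a, m, t.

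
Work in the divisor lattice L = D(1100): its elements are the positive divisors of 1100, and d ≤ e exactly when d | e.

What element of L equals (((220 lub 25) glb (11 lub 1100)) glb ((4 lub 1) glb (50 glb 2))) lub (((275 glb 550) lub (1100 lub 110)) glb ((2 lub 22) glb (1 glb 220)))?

220 ∨ 25 = 1100
11 ∨ 1100 = 1100
1100 ∧ 1100 = 1100
4 ∨ 1 = 4
50 ∧ 2 = 2
4 ∧ 2 = 2
1100 ∧ 2 = 2
275 ∧ 550 = 275
1100 ∨ 110 = 1100
275 ∨ 1100 = 1100
2 ∨ 22 = 22
1 ∧ 220 = 1
22 ∧ 1 = 1
1100 ∧ 1 = 1
2 ∨ 1 = 2

2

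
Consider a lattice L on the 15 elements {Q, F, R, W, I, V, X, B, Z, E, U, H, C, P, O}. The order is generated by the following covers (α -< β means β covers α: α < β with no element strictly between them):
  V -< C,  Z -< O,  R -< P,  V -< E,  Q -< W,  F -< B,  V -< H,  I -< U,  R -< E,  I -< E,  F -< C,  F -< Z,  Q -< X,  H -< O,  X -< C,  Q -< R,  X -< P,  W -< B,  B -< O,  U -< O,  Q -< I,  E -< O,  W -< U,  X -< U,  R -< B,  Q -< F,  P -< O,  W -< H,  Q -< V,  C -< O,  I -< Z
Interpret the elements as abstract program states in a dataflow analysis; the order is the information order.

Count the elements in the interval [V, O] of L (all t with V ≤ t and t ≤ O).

5

The interval [V, O] = {C, E, H, O, V}, which has 5 elements.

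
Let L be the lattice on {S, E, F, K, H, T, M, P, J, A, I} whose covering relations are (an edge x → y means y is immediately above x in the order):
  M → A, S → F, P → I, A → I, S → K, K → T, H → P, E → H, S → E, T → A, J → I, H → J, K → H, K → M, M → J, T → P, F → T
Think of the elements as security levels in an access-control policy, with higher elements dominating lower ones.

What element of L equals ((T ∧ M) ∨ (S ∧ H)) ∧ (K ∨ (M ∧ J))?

K

T ∧ M = K
S ∧ H = S
K ∨ S = K
M ∧ J = M
K ∨ M = M
K ∧ M = K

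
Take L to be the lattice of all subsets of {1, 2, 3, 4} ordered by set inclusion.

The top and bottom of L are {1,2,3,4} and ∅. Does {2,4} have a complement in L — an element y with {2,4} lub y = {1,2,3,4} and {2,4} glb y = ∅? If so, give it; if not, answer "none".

{1,3}

Need y with {2,4} ∨ y = {1,2,3,4} and {2,4} ∧ y = ∅.
Checking each element gives: {1,3}.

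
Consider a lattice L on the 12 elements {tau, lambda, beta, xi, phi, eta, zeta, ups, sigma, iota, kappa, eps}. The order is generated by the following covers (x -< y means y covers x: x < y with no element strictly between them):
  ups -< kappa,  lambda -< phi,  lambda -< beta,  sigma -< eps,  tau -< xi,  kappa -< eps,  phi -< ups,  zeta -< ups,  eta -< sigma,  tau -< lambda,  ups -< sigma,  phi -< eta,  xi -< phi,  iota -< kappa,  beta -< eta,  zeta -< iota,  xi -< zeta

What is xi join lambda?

phi

Common upper bounds of {xi, lambda}: eps, eta, kappa, phi, sigma, ups.
The least among these is phi.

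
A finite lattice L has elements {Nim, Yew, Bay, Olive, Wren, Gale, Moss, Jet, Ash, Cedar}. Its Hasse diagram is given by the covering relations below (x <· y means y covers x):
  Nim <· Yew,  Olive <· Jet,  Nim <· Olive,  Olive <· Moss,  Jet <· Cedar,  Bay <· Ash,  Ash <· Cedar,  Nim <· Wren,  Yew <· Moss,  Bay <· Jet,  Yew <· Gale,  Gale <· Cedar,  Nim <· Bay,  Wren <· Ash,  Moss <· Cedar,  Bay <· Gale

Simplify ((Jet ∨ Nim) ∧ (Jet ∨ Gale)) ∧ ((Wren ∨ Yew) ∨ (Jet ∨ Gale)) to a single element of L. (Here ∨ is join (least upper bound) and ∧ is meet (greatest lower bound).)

Jet

Jet ∨ Nim = Jet
Jet ∨ Gale = Cedar
Jet ∧ Cedar = Jet
Wren ∨ Yew = Cedar
Jet ∨ Gale = Cedar
Cedar ∨ Cedar = Cedar
Jet ∧ Cedar = Jet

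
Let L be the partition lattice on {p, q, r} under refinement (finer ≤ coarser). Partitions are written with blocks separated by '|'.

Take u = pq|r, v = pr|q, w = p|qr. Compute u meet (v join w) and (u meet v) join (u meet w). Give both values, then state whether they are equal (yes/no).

v join w = pqr, so u meet (v join w) = pq|r meet pqr = pq|r.
u meet v = p|q|r and u meet w = p|q|r, so (u meet v) join (u meet w) = p|q|r join p|q|r = p|q|r.
Equal: no.

pq|r; p|q|r; no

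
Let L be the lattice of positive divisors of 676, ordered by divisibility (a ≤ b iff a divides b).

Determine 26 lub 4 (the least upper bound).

52

In the divisibility order, the join is the least common multiple: lcm(26, 4) = 52.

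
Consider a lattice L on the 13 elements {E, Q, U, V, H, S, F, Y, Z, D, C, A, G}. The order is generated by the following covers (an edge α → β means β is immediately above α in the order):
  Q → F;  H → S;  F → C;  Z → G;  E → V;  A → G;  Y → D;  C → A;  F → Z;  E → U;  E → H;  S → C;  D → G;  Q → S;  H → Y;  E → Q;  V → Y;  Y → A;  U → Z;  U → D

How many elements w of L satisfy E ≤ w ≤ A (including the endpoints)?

The interval [E, A] = {A, C, E, F, H, Q, S, V, Y}, which has 9 elements.

9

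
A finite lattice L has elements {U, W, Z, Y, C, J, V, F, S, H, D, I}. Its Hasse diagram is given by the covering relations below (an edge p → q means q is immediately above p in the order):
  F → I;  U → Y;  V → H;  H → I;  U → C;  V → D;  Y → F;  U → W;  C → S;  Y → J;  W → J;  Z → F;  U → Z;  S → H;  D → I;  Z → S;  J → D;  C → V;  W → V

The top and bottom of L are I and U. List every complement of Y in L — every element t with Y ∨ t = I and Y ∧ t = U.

Need t with Y ∨ t = I and Y ∧ t = U.
Checking each element gives: H, S.

H, S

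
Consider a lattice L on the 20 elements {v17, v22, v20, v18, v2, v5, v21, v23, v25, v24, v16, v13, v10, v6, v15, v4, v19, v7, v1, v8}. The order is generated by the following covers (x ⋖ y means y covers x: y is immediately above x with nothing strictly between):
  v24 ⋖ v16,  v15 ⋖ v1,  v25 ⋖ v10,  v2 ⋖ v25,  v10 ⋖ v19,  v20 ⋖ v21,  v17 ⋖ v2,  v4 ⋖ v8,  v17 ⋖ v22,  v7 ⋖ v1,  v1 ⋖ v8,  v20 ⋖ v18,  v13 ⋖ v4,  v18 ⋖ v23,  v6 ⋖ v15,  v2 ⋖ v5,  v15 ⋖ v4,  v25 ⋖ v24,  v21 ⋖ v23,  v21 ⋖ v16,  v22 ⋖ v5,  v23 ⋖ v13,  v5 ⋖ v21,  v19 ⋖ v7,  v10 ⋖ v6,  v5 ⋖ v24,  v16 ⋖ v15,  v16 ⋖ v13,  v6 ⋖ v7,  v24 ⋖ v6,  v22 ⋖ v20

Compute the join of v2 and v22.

Common upper bounds of {v2, v22}: v1, v13, v15, v16, v21, v23, v24, v4, v5, v6, v7, v8.
The least among these is v5.

v5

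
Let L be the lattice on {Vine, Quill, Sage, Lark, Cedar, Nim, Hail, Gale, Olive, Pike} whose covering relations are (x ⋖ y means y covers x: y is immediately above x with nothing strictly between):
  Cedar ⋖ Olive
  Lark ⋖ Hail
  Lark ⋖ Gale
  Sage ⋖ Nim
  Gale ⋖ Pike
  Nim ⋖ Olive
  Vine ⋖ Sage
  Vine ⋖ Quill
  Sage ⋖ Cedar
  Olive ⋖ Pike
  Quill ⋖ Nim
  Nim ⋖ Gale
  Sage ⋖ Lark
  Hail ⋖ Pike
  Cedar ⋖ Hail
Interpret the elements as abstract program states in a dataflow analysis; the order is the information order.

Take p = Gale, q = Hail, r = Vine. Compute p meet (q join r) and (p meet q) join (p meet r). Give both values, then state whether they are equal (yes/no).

q join r = Hail, so p meet (q join r) = Gale meet Hail = Lark.
p meet q = Lark and p meet r = Vine, so (p meet q) join (p meet r) = Lark join Vine = Lark.
Equal: yes.

Lark; Lark; yes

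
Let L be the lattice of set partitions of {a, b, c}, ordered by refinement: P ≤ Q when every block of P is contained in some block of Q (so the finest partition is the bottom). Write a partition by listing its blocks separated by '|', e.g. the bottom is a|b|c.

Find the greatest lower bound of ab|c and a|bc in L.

a|b|c

The meet (common refinement) of ab|c and a|bc intersects blocks pairwise, giving a|b|c.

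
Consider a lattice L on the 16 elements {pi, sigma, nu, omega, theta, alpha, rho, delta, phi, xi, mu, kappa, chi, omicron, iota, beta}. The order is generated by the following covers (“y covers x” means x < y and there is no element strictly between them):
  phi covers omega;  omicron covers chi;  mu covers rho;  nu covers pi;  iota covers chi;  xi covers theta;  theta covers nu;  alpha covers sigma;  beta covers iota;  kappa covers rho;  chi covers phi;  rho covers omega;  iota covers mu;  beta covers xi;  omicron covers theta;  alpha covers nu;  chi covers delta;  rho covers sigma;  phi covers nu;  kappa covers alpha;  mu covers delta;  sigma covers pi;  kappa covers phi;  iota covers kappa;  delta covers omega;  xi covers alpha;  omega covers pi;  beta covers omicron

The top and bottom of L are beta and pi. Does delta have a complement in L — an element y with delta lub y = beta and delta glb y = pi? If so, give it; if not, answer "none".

Need y with delta ∨ y = beta and delta ∧ y = pi.
Checking each element gives: xi.

xi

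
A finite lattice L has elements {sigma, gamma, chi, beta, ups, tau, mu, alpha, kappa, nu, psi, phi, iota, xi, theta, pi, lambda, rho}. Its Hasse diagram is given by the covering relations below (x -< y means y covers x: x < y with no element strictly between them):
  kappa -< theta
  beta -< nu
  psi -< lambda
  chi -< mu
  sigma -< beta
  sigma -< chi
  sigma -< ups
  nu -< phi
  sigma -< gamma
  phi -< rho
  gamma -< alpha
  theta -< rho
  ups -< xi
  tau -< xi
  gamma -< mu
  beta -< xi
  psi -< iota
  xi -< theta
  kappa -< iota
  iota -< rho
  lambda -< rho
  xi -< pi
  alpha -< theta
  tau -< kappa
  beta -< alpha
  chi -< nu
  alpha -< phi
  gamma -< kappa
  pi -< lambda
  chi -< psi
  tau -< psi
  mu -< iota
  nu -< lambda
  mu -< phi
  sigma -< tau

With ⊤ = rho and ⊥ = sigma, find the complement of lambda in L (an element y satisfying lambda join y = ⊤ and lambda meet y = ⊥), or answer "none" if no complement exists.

gamma

Need y with lambda ∨ y = rho and lambda ∧ y = sigma.
Checking each element gives: gamma.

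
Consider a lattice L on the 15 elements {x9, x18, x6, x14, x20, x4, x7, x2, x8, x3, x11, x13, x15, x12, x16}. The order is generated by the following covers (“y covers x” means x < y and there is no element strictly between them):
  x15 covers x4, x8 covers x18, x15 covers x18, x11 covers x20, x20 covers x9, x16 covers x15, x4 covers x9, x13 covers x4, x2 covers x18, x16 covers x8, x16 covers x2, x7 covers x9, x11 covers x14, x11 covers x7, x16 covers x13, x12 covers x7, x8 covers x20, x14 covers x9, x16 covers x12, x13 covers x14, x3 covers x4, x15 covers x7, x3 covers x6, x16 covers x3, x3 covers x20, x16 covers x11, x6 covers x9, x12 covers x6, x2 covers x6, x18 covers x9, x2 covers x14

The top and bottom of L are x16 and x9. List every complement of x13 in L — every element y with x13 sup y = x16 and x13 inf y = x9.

Need y with x13 ∨ y = x16 and x13 ∧ y = x9.
Checking each element gives: x12, x18, x20, x6, x7, x8.

x12, x18, x20, x6, x7, x8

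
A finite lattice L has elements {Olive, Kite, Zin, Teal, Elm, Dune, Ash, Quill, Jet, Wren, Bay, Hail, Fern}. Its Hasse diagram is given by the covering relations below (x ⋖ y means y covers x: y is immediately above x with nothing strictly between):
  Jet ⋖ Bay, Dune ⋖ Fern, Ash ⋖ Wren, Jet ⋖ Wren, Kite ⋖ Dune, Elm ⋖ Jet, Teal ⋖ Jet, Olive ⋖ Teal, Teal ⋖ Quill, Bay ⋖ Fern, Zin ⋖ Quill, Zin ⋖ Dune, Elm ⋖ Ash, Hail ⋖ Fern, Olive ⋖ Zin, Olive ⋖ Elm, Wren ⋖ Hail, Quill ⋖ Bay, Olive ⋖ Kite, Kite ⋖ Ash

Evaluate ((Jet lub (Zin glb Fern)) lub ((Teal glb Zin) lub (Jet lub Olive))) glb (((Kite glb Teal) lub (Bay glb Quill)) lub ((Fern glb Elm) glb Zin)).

Quill

Zin ∧ Fern = Zin
Jet ∨ Zin = Bay
Teal ∧ Zin = Olive
Jet ∨ Olive = Jet
Olive ∨ Jet = Jet
Bay ∨ Jet = Bay
Kite ∧ Teal = Olive
Bay ∧ Quill = Quill
Olive ∨ Quill = Quill
Fern ∧ Elm = Elm
Elm ∧ Zin = Olive
Quill ∨ Olive = Quill
Bay ∧ Quill = Quill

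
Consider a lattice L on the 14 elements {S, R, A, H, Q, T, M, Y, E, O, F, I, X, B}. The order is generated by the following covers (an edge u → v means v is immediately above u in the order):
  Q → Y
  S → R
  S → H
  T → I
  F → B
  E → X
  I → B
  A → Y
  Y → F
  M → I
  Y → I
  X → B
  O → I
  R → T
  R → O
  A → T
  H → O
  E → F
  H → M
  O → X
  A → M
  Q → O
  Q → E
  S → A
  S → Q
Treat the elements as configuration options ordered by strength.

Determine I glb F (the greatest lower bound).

Common lower bounds of {I, F}: A, Q, S, Y.
The greatest among these is Y.

Y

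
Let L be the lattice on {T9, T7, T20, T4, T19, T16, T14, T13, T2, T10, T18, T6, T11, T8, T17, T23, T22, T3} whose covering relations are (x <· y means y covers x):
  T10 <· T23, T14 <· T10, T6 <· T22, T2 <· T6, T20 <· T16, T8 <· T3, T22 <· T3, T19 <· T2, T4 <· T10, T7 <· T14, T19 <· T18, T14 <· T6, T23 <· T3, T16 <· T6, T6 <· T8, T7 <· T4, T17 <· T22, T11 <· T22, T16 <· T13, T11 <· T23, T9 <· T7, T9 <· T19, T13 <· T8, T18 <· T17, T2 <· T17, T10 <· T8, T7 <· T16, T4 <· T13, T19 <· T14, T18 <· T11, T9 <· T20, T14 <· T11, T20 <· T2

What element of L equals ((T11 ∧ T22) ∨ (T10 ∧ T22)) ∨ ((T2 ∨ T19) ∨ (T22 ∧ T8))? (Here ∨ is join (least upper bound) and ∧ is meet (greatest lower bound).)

T22

T11 ∧ T22 = T11
T10 ∧ T22 = T14
T11 ∨ T14 = T11
T2 ∨ T19 = T2
T22 ∧ T8 = T6
T2 ∨ T6 = T6
T11 ∨ T6 = T22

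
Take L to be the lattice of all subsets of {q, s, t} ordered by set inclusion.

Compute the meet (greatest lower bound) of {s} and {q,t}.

∅

Under ⊆, meet is intersection: {s} ∩ {q,t} = ∅.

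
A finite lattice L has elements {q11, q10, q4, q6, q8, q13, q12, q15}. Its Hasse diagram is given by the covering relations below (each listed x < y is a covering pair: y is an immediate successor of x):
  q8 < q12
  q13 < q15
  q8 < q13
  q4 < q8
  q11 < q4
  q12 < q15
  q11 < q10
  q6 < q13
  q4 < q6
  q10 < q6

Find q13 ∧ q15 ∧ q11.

Common lower bounds of {q13, q15, q11}: q11.
The greatest among these is q11.

q11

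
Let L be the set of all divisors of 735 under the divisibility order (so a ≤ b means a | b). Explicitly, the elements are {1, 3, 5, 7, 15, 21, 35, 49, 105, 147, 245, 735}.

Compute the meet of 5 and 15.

In the divisibility order, the meet is the greatest common divisor: gcd(5, 15) = 5.

5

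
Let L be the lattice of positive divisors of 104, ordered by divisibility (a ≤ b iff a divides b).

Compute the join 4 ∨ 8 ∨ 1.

8

In the divisibility order, the join is the least common multiple: lcm(4, 8, 1) = 8.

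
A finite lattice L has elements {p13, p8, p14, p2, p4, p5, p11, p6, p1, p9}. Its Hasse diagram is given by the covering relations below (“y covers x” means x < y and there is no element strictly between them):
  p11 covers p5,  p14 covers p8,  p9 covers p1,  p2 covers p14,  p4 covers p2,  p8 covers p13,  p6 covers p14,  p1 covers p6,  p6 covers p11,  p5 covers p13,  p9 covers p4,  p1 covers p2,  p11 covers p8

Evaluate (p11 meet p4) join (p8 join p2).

p2

p11 ∧ p4 = p8
p8 ∨ p2 = p2
p8 ∨ p2 = p2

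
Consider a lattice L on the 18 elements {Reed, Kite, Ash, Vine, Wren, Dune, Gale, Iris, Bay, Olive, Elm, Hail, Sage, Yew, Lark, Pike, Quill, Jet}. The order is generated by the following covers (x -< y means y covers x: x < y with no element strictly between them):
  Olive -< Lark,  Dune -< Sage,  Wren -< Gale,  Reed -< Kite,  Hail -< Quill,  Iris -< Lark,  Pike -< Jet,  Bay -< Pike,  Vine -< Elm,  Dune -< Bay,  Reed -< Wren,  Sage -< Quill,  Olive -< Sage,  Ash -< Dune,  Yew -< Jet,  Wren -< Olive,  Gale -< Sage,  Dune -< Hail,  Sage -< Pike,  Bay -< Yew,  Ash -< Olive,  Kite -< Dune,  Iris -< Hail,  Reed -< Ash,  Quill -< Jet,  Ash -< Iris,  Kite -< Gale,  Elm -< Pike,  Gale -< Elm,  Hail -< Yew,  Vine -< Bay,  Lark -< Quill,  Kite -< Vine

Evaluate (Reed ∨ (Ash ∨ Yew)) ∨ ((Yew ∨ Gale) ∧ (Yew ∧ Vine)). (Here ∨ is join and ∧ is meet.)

Ash ∨ Yew = Yew
Reed ∨ Yew = Yew
Yew ∨ Gale = Jet
Yew ∧ Vine = Vine
Jet ∧ Vine = Vine
Yew ∨ Vine = Yew

Yew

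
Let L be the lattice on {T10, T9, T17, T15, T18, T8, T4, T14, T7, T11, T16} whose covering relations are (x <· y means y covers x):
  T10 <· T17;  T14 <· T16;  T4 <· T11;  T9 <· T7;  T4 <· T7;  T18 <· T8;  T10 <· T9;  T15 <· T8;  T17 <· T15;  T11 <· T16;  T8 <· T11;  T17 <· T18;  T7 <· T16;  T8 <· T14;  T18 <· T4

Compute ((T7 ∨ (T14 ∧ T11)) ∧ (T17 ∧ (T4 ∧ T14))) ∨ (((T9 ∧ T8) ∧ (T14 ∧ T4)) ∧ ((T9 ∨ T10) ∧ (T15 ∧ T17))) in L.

T14 ∧ T11 = T8
T7 ∨ T8 = T16
T4 ∧ T14 = T18
T17 ∧ T18 = T17
T16 ∧ T17 = T17
T9 ∧ T8 = T10
T14 ∧ T4 = T18
T10 ∧ T18 = T10
T9 ∨ T10 = T9
T15 ∧ T17 = T17
T9 ∧ T17 = T10
T10 ∧ T10 = T10
T17 ∨ T10 = T17

T17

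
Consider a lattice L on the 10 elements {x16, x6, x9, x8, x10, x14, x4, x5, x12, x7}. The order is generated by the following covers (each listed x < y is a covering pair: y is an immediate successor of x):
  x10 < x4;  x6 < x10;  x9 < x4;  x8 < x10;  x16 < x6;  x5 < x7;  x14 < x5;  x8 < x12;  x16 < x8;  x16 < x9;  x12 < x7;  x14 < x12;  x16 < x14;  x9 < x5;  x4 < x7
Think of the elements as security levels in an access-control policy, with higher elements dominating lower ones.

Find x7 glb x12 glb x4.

x8

Common lower bounds of {x7, x12, x4}: x16, x8.
The greatest among these is x8.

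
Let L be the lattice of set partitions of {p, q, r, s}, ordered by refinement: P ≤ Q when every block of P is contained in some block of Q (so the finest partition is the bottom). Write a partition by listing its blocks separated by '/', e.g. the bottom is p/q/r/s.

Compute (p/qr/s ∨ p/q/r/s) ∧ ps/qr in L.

p/qr/s

p/qr/s ∨ p/q/r/s = p/qr/s
p/qr/s ∧ ps/qr = p/qr/s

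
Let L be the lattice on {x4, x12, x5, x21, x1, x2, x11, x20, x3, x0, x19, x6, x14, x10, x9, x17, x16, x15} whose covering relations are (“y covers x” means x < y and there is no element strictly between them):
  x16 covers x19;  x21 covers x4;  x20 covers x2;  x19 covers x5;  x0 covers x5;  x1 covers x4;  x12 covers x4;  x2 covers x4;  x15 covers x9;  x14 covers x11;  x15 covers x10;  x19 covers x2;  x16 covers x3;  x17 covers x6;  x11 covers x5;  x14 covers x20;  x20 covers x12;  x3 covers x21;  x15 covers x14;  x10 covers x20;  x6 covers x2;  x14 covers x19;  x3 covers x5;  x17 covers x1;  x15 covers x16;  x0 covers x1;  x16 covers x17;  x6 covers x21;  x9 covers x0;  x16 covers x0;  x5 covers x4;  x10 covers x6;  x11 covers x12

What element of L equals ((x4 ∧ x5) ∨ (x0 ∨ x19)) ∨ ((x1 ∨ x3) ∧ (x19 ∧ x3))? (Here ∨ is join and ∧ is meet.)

x16

x4 ∧ x5 = x4
x0 ∨ x19 = x16
x4 ∨ x16 = x16
x1 ∨ x3 = x16
x19 ∧ x3 = x5
x16 ∧ x5 = x5
x16 ∨ x5 = x16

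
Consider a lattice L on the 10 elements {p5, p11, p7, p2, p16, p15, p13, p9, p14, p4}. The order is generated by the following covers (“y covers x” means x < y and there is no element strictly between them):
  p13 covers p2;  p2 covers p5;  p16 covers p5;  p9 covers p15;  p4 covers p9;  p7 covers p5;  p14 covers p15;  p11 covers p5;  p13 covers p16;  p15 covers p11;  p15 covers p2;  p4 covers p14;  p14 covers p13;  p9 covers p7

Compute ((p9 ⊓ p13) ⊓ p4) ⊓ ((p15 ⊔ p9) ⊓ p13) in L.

p2

p9 ∧ p13 = p2
p2 ∧ p4 = p2
p15 ∨ p9 = p9
p9 ∧ p13 = p2
p2 ∧ p2 = p2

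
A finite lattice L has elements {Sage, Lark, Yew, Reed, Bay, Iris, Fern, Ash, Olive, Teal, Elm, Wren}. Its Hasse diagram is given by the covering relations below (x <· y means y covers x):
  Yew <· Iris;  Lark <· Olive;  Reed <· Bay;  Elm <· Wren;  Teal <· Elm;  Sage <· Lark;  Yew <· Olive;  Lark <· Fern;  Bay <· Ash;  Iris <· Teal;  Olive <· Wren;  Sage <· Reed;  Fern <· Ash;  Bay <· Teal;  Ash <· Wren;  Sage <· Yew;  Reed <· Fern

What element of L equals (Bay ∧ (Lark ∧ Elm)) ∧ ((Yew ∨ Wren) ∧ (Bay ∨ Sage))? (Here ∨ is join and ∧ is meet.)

Sage

Lark ∧ Elm = Sage
Bay ∧ Sage = Sage
Yew ∨ Wren = Wren
Bay ∨ Sage = Bay
Wren ∧ Bay = Bay
Sage ∧ Bay = Sage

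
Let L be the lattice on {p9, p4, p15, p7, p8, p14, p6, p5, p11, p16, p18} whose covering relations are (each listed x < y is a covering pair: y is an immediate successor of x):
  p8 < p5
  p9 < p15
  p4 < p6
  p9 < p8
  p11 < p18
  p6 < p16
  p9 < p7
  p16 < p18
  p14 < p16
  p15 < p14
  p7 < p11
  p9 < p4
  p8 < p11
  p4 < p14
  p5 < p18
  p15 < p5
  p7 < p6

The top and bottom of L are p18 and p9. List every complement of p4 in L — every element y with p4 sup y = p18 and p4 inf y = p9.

Need y with p4 ∨ y = p18 and p4 ∧ y = p9.
Checking each element gives: p11, p5, p8.

p11, p5, p8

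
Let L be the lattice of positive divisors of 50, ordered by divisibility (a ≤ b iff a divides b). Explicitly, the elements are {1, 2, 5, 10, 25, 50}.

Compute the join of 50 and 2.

50

Common upper bounds of {50, 2}: 50.
The least among these is 50.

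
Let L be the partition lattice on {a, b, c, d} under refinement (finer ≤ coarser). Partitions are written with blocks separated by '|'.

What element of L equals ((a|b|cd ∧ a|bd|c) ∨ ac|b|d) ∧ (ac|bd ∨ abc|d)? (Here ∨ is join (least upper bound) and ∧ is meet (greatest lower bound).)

a|b|cd ∧ a|bd|c = a|b|c|d
a|b|c|d ∨ ac|b|d = ac|b|d
ac|bd ∨ abc|d = abcd
ac|b|d ∧ abcd = ac|b|d

ac|b|d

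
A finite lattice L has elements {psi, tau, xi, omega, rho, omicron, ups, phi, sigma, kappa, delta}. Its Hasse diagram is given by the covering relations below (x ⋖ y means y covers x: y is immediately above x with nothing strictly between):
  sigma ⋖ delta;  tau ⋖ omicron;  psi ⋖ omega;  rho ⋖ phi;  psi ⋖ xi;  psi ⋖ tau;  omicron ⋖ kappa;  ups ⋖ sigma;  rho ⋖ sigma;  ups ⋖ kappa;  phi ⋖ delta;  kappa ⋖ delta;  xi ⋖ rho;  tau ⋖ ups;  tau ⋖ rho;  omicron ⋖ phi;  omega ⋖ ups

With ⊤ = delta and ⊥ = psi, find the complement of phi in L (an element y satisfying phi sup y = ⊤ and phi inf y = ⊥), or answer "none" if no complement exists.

Need y with phi ∨ y = delta and phi ∧ y = psi.
Checking each element gives: omega.

omega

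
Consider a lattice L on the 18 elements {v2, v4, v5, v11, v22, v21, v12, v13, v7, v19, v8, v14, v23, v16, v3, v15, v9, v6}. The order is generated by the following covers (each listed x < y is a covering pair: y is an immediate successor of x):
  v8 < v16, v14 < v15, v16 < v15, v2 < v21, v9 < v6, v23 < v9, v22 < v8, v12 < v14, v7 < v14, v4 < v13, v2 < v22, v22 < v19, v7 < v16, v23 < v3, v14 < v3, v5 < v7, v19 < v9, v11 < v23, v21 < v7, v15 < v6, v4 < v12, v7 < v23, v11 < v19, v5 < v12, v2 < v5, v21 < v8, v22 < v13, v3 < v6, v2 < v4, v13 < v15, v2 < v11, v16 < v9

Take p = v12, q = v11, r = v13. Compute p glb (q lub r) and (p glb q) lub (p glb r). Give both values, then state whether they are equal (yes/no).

q lub r = v6, so p glb (q lub r) = v12 glb v6 = v12.
p glb q = v2 and p glb r = v4, so (p glb q) lub (p glb r) = v2 lub v4 = v4.
Equal: no.

v12; v4; no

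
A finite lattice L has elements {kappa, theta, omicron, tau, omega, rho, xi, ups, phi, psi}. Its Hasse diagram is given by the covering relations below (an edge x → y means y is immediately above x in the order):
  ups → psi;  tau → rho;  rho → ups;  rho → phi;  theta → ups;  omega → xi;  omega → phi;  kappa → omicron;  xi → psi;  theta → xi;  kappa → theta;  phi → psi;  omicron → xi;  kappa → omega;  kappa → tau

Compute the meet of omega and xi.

Common lower bounds of {omega, xi}: kappa, omega.
The greatest among these is omega.

omega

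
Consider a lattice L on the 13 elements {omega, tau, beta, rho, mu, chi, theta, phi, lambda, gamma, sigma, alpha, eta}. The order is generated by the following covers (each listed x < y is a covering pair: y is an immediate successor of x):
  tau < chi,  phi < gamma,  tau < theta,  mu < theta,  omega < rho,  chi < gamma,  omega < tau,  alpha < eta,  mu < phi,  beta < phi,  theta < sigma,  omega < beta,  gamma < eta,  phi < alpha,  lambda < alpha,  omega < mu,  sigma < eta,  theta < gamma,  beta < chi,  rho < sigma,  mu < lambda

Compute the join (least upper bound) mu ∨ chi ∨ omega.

gamma

Common upper bounds of {mu, chi, omega}: eta, gamma.
The least among these is gamma.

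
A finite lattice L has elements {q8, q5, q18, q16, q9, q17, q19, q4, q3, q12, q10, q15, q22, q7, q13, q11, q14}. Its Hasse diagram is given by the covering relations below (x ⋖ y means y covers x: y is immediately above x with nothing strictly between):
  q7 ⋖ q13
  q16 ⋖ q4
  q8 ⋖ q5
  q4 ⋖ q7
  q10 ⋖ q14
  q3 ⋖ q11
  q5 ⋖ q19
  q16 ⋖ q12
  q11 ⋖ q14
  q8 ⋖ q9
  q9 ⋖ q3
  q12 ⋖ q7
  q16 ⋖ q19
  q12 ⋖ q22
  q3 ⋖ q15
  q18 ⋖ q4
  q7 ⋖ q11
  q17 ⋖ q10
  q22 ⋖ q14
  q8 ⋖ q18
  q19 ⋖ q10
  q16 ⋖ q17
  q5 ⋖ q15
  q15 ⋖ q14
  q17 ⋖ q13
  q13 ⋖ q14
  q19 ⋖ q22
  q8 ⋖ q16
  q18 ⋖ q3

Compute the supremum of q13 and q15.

Common upper bounds of {q13, q15}: q14.
The least among these is q14.

q14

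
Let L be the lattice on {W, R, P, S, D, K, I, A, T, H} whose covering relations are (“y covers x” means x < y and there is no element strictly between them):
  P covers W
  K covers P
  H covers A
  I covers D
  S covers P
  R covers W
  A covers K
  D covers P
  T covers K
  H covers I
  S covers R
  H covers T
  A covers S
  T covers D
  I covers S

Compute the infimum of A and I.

S

Common lower bounds of {A, I}: P, R, S, W.
The greatest among these is S.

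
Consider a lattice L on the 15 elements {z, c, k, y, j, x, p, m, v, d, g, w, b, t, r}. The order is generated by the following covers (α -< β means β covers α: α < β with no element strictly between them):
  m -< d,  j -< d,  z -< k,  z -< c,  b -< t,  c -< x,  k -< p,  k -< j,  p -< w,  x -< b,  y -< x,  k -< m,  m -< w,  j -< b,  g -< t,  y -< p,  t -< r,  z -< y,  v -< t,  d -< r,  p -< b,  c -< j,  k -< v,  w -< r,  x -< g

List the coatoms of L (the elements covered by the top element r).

The coatoms are exactly the elements covered by r: d, t, w.

d, t, w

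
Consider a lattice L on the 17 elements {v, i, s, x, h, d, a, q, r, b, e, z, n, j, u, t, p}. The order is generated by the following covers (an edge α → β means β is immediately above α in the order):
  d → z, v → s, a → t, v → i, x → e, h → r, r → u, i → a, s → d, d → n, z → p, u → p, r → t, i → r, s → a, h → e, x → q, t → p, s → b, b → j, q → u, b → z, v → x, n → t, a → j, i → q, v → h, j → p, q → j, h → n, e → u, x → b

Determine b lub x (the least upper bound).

b

Common upper bounds of {b, x}: b, j, p, z.
The least among these is b.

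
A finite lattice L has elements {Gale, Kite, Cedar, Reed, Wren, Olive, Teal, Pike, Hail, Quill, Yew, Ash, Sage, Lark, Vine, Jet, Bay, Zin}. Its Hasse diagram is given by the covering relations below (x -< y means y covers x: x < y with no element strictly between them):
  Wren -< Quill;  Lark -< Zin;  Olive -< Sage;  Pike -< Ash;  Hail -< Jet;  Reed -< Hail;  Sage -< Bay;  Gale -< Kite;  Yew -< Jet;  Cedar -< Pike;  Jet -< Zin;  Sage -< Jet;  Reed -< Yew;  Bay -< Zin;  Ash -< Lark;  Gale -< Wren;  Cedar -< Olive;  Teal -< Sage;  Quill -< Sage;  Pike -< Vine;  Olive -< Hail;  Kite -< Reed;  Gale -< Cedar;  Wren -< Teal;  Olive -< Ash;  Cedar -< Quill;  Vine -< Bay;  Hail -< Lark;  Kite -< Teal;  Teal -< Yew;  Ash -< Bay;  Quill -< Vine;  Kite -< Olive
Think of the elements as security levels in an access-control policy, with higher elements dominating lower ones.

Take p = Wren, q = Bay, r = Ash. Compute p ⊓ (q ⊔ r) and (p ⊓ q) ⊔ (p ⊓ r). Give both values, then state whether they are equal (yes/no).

Wren; Wren; yes

q ⊔ r = Bay, so p ⊓ (q ⊔ r) = Wren ⊓ Bay = Wren.
p ⊓ q = Wren and p ⊓ r = Gale, so (p ⊓ q) ⊔ (p ⊓ r) = Wren ⊔ Gale = Wren.
Equal: yes.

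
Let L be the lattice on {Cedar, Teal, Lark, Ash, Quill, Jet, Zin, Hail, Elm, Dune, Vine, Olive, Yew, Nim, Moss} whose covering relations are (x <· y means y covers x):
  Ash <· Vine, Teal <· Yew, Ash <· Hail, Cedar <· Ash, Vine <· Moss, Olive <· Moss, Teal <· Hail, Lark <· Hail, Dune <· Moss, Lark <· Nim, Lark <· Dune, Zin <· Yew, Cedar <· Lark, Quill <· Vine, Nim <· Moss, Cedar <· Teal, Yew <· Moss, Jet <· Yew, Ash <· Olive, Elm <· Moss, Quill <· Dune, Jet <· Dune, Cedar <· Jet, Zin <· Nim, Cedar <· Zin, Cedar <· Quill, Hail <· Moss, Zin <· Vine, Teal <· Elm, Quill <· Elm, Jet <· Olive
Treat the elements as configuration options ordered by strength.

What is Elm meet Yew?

Teal

Common lower bounds of {Elm, Yew}: Cedar, Teal.
The greatest among these is Teal.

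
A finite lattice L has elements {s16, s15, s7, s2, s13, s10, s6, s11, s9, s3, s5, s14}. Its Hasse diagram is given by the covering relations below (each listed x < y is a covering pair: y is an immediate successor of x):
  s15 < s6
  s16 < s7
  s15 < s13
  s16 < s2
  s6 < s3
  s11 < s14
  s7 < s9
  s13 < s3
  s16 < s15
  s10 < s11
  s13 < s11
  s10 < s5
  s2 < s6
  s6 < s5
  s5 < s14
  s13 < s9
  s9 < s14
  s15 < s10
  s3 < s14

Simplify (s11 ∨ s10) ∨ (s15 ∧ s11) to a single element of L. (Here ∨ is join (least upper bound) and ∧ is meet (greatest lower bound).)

s11 ∨ s10 = s11
s15 ∧ s11 = s15
s11 ∨ s15 = s11

s11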